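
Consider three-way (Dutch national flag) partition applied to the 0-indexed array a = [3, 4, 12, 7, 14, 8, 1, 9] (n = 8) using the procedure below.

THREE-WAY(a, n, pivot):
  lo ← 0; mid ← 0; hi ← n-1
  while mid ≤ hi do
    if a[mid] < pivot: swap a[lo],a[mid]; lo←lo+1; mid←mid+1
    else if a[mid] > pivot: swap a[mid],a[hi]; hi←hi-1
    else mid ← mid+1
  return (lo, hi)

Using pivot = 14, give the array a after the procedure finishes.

[3, 4, 12, 7, 8, 1, 9, 14]

lo=0 mid=0 hi=7
3<14: swap(0,0), lo=1 mid=1 ⇒ [3, 4, 12, 7, 14, 8, 1, 9]
4<14: swap(1,1), lo=2 mid=2 ⇒ [3, 4, 12, 7, 14, 8, 1, 9]
12<14: swap(2,2), lo=3 mid=3 ⇒ [3, 4, 12, 7, 14, 8, 1, 9]
7<14: swap(3,3), lo=4 mid=4 ⇒ [3, 4, 12, 7, 14, 8, 1, 9]
14=14: mid=5
8<14: swap(4,5), lo=5 mid=6 ⇒ [3, 4, 12, 7, 8, 14, 1, 9]
1<14: swap(5,6), lo=6 mid=7 ⇒ [3, 4, 12, 7, 8, 1, 14, 9]
9<14: swap(6,7), lo=7 mid=8 ⇒ [3, 4, 12, 7, 8, 1, 9, 14]
done. lo=7 hi=7; a=[3, 4, 12, 7, 8, 1, 9, 14]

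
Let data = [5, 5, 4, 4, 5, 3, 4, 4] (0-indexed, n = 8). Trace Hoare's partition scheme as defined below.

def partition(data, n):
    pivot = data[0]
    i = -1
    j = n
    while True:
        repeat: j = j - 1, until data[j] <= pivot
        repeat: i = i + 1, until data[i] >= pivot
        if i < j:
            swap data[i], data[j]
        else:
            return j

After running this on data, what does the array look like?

pivot = data[0] = 5; i = -1, j = 8
j→7 (data[7]=4≤5), i→0 (data[0]=5≥5); i<j, swap → [4, 5, 4, 4, 5, 3, 4, 5]
j→6 (data[6]=4≤5), i→1 (data[1]=5≥5); i<j, swap → [4, 4, 4, 4, 5, 3, 5, 5]
j→5 (data[5]=3≤5), i→4 (data[4]=5≥5); i<j, swap → [4, 4, 4, 4, 3, 5, 5, 5]
j→4, i→5; i≥j, return j=4. data = [4, 4, 4, 4, 3, 5, 5, 5]

[4, 4, 4, 4, 3, 5, 5, 5]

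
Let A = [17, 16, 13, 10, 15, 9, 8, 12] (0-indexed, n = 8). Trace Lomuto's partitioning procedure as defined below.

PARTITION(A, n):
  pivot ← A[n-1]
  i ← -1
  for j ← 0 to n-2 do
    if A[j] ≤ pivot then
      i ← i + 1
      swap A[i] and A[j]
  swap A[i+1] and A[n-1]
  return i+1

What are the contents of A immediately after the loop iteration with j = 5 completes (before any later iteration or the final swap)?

pivot = A[7] = 12; i = -1
j=0: A[0]=17 > 12 → no swap
j=1: A[1]=16 > 12 → no swap
j=2: A[2]=13 > 12 → no swap
j=3: A[3]=10 ≤ 12 → i=0, swap A[0],A[3] → [10, 16, 13, 17, 15, 9, 8, 12]
j=4: A[4]=15 > 12 → no swap
j=5: A[5]=9 ≤ 12 → i=1, swap A[1],A[5] → [10, 9, 13, 17, 15, 16, 8, 12]
(after j=5) A = [10, 9, 13, 17, 15, 16, 8, 12]

[10, 9, 13, 17, 15, 16, 8, 12]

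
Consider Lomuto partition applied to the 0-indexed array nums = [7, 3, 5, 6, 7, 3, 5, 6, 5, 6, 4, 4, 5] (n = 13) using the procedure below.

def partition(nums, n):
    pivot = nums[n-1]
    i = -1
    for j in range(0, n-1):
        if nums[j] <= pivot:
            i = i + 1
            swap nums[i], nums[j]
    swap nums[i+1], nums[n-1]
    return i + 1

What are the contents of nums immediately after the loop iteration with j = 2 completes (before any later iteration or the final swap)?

pivot=5, i=-1
j=0: 7>5, skip
j=1: 3≤5, i=0, swap(0,1) ⇒ [3, 7, 5, 6, 7, 3, 5, 6, 5, 6, 4, 4, 5]
j=2: 5≤5, i=1, swap(1,2) ⇒ [3, 5, 7, 6, 7, 3, 5, 6, 5, 6, 4, 4, 5]
(after j=2) nums = [3, 5, 7, 6, 7, 3, 5, 6, 5, 6, 4, 4, 5]

[3, 5, 7, 6, 7, 3, 5, 6, 5, 6, 4, 4, 5]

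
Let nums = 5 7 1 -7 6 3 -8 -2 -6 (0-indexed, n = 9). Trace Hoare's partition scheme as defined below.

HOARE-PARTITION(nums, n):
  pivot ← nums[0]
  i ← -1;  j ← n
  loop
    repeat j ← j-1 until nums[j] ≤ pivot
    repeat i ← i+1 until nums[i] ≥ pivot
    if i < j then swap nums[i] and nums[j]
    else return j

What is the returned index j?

pivot = nums[0] = 5; i = -1, j = 9
j→8 (nums[8]=-6≤5), i→0 (nums[0]=5≥5); i<j, swap → -6 7 1 -7 6 3 -8 -2 5
j→7 (nums[7]=-2≤5), i→1 (nums[1]=7≥5); i<j, swap → -6 -2 1 -7 6 3 -8 7 5
j→6 (nums[6]=-8≤5), i→4 (nums[4]=6≥5); i<j, swap → -6 -2 1 -7 -8 3 6 7 5
j→5, i→6; i≥j, return j=5. nums = -6 -2 1 -7 -8 3 6 7 5

5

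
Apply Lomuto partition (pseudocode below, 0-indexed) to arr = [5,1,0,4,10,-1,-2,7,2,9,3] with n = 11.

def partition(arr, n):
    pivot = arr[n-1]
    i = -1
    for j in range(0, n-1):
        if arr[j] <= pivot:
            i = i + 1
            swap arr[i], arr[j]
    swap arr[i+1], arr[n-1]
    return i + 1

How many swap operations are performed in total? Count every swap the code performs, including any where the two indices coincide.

pivot = arr[10] = 3; i = -1
j=0: arr[0]=5 > 3 → no swap
j=1: arr[1]=1 ≤ 3 → i=0, swap arr[0],arr[1] → [1,5,0,4,10,-1,-2,7,2,9,3]
j=2: arr[2]=0 ≤ 3 → i=1, swap arr[1],arr[2] → [1,0,5,4,10,-1,-2,7,2,9,3]
j=3: arr[3]=4 > 3 → no swap
j=4: arr[4]=10 > 3 → no swap
j=5: arr[5]=-1 ≤ 3 → i=2, swap arr[2],arr[5] → [1,0,-1,4,10,5,-2,7,2,9,3]
j=6: arr[6]=-2 ≤ 3 → i=3, swap arr[3],arr[6] → [1,0,-1,-2,10,5,4,7,2,9,3]
j=7: arr[7]=7 > 3 → no swap
j=8: arr[8]=2 ≤ 3 → i=4, swap arr[4],arr[8] → [1,0,-1,-2,2,5,4,7,10,9,3]
j=9: arr[9]=9 > 3 → no swap
final swap arr[5],arr[10] → [1,0,-1,-2,2,3,4,7,10,9,5]; return 5

6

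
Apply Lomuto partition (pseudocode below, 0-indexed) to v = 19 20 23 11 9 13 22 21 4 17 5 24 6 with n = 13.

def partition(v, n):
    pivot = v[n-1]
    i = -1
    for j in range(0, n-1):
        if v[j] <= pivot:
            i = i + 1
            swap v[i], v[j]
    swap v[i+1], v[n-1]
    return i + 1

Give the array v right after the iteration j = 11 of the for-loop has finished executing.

4 5 23 11 9 13 22 21 19 17 20 24 6

pivot=6, i=-1
j=0: 19>6, skip
j=1: 20>6, skip
j=2: 23>6, skip
j=3: 11>6, skip
j=4: 9>6, skip
j=5: 13>6, skip
j=6: 22>6, skip
j=7: 21>6, skip
j=8: 4≤6, i=0, swap(0,8) ⇒ 4 20 23 11 9 13 22 21 19 17 5 24 6
j=9: 17>6, skip
j=10: 5≤6, i=1, swap(1,10) ⇒ 4 5 23 11 9 13 22 21 19 17 20 24 6
j=11: 24>6, skip
(after j=11) v = 4 5 23 11 9 13 22 21 19 17 20 24 6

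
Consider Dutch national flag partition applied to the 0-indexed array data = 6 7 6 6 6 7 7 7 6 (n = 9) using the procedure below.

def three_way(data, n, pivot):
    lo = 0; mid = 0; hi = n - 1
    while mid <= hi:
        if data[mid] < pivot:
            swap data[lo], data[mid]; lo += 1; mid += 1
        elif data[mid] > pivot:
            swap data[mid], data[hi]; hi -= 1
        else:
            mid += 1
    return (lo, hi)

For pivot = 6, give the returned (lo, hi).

(0, 4)

pivot = 6; lo=0, mid=0, hi=8
data[mid]=6=6: mid=1
data[mid]=7>6: swap data[1],data[8]; hi=7 → 6 6 6 6 6 7 7 7 7
data[mid]=6=6: mid=2
data[mid]=6=6: mid=3
data[mid]=6=6: mid=4
data[mid]=6=6: mid=5
data[mid]=7>6: swap data[5],data[7]; hi=6 → 6 6 6 6 6 7 7 7 7
data[mid]=7>6: swap data[5],data[6]; hi=5 → 6 6 6 6 6 7 7 7 7
data[mid]=7>6: swap data[5],data[5]; hi=4 → 6 6 6 6 6 7 7 7 7
end: lo=0, hi=4; data = 6 6 6 6 6 7 7 7 7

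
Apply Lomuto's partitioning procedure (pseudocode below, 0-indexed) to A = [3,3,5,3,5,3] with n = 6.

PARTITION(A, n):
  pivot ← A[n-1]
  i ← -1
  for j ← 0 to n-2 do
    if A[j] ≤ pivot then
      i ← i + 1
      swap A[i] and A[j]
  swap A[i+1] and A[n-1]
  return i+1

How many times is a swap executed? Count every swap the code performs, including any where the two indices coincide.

4

pivot=3, i=-1
j=0: 3≤3, i=0, swap(0,0) ⇒ [3,3,5,3,5,3]
j=1: 3≤3, i=1, swap(1,1) ⇒ [3,3,5,3,5,3]
j=2: 5>3, skip
j=3: 3≤3, i=2, swap(2,3) ⇒ [3,3,3,5,5,3]
j=4: 5>3, skip
swap(3,5) ⇒ [3,3,3,3,5,5]; return 3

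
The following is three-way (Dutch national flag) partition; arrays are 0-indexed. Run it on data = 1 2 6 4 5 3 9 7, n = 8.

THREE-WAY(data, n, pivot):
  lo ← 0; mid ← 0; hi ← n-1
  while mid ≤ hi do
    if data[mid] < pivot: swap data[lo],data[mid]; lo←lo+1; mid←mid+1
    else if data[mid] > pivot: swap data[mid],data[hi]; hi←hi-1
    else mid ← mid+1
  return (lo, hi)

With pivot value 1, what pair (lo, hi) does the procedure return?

(0, 0)

lo=0 mid=0 hi=7
1=1: mid=1
2>1: swap(1,7), hi=6 ⇒ 1 7 6 4 5 3 9 2
7>1: swap(1,6), hi=5 ⇒ 1 9 6 4 5 3 7 2
9>1: swap(1,5), hi=4 ⇒ 1 3 6 4 5 9 7 2
3>1: swap(1,4), hi=3 ⇒ 1 5 6 4 3 9 7 2
5>1: swap(1,3), hi=2 ⇒ 1 4 6 5 3 9 7 2
4>1: swap(1,2), hi=1 ⇒ 1 6 4 5 3 9 7 2
6>1: swap(1,1), hi=0 ⇒ 1 6 4 5 3 9 7 2
done. lo=0 hi=0; data=1 6 4 5 3 9 7 2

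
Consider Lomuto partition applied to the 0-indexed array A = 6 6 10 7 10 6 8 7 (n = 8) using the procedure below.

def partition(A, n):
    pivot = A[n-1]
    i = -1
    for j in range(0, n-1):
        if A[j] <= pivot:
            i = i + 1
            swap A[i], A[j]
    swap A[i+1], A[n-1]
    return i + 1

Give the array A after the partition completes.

pivot=7, i=-1
j=0: 6≤7, i=0, swap(0,0) ⇒ 6 6 10 7 10 6 8 7
j=1: 6≤7, i=1, swap(1,1) ⇒ 6 6 10 7 10 6 8 7
j=2: 10>7, skip
j=3: 7≤7, i=2, swap(2,3) ⇒ 6 6 7 10 10 6 8 7
j=4: 10>7, skip
j=5: 6≤7, i=3, swap(3,5) ⇒ 6 6 7 6 10 10 8 7
j=6: 8>7, skip
swap(4,7) ⇒ 6 6 7 6 7 10 8 10; return 4

6 6 7 6 7 10 8 10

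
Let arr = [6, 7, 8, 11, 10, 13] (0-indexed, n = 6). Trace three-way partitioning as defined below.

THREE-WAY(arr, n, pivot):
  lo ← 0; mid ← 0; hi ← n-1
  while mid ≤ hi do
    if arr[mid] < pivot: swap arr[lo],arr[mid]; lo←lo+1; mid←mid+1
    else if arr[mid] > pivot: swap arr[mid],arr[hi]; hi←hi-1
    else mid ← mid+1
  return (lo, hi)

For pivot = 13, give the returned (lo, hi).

(5, 5)

lo=0 mid=0 hi=5
6<13: swap(0,0), lo=1 mid=1 ⇒ [6, 7, 8, 11, 10, 13]
7<13: swap(1,1), lo=2 mid=2 ⇒ [6, 7, 8, 11, 10, 13]
8<13: swap(2,2), lo=3 mid=3 ⇒ [6, 7, 8, 11, 10, 13]
11<13: swap(3,3), lo=4 mid=4 ⇒ [6, 7, 8, 11, 10, 13]
10<13: swap(4,4), lo=5 mid=5 ⇒ [6, 7, 8, 11, 10, 13]
13=13: mid=6
done. lo=5 hi=5; arr=[6, 7, 8, 11, 10, 13]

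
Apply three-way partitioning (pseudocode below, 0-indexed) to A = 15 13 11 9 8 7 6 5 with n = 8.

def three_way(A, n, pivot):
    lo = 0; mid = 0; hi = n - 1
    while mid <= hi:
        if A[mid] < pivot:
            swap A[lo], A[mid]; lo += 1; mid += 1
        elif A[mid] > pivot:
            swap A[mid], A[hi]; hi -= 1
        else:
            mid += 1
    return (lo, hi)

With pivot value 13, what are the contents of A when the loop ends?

pivot = 13; lo=0, mid=0, hi=7
A[mid]=15>13: swap A[0],A[7]; hi=6 → 5 13 11 9 8 7 6 15
A[mid]=5<13: swap A[0],A[0]; lo=1,mid=1 → 5 13 11 9 8 7 6 15
A[mid]=13=13: mid=2
A[mid]=11<13: swap A[1],A[2]; lo=2,mid=3 → 5 11 13 9 8 7 6 15
A[mid]=9<13: swap A[2],A[3]; lo=3,mid=4 → 5 11 9 13 8 7 6 15
A[mid]=8<13: swap A[3],A[4]; lo=4,mid=5 → 5 11 9 8 13 7 6 15
A[mid]=7<13: swap A[4],A[5]; lo=5,mid=6 → 5 11 9 8 7 13 6 15
A[mid]=6<13: swap A[5],A[6]; lo=6,mid=7 → 5 11 9 8 7 6 13 15
end: lo=6, hi=6; A = 5 11 9 8 7 6 13 15

5 11 9 8 7 6 13 15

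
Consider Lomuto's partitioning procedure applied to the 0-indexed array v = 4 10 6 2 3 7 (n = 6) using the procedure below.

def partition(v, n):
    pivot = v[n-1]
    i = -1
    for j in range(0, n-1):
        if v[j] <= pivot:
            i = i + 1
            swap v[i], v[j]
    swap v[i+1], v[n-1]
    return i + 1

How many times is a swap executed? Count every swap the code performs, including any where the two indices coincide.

5

pivot=7, i=-1
j=0: 4≤7, i=0, swap(0,0) ⇒ 4 10 6 2 3 7
j=1: 10>7, skip
j=2: 6≤7, i=1, swap(1,2) ⇒ 4 6 10 2 3 7
j=3: 2≤7, i=2, swap(2,3) ⇒ 4 6 2 10 3 7
j=4: 3≤7, i=3, swap(3,4) ⇒ 4 6 2 3 10 7
swap(4,5) ⇒ 4 6 2 3 7 10; return 4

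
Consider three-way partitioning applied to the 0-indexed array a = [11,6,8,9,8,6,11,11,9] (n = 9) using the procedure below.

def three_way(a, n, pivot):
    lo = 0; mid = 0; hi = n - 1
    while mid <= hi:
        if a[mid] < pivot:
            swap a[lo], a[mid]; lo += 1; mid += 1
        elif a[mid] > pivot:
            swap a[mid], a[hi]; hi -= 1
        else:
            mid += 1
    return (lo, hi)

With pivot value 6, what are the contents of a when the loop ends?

pivot = 6; lo=0, mid=0, hi=8
a[mid]=11>6: swap a[0],a[8]; hi=7 → [9,6,8,9,8,6,11,11,11]
a[mid]=9>6: swap a[0],a[7]; hi=6 → [11,6,8,9,8,6,11,9,11]
a[mid]=11>6: swap a[0],a[6]; hi=5 → [11,6,8,9,8,6,11,9,11]
a[mid]=11>6: swap a[0],a[5]; hi=4 → [6,6,8,9,8,11,11,9,11]
a[mid]=6=6: mid=1
a[mid]=6=6: mid=2
a[mid]=8>6: swap a[2],a[4]; hi=3 → [6,6,8,9,8,11,11,9,11]
a[mid]=8>6: swap a[2],a[3]; hi=2 → [6,6,9,8,8,11,11,9,11]
a[mid]=9>6: swap a[2],a[2]; hi=1 → [6,6,9,8,8,11,11,9,11]
end: lo=0, hi=1; a = [6,6,9,8,8,11,11,9,11]

[6,6,9,8,8,11,11,9,11]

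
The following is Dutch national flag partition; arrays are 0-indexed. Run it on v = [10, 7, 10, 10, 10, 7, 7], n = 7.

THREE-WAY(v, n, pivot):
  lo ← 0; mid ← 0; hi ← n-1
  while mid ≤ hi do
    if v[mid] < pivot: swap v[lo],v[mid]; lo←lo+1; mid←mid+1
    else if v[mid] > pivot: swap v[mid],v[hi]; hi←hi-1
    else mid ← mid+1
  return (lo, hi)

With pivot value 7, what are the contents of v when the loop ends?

lo=0 mid=0 hi=6
10>7: swap(0,6), hi=5 ⇒ [7, 7, 10, 10, 10, 7, 10]
7=7: mid=1
7=7: mid=2
10>7: swap(2,5), hi=4 ⇒ [7, 7, 7, 10, 10, 10, 10]
7=7: mid=3
10>7: swap(3,4), hi=3 ⇒ [7, 7, 7, 10, 10, 10, 10]
10>7: swap(3,3), hi=2 ⇒ [7, 7, 7, 10, 10, 10, 10]
done. lo=0 hi=2; v=[7, 7, 7, 10, 10, 10, 10]

[7, 7, 7, 10, 10, 10, 10]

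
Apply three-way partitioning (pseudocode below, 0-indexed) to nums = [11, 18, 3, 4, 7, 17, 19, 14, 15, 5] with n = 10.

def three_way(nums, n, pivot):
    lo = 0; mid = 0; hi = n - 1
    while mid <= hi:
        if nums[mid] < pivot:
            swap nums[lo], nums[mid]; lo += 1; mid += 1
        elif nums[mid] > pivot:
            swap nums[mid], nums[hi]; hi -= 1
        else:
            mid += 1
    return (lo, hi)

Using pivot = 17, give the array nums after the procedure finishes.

lo=0 mid=0 hi=9
11<17: swap(0,0), lo=1 mid=1 ⇒ [11, 18, 3, 4, 7, 17, 19, 14, 15, 5]
18>17: swap(1,9), hi=8 ⇒ [11, 5, 3, 4, 7, 17, 19, 14, 15, 18]
5<17: swap(1,1), lo=2 mid=2 ⇒ [11, 5, 3, 4, 7, 17, 19, 14, 15, 18]
3<17: swap(2,2), lo=3 mid=3 ⇒ [11, 5, 3, 4, 7, 17, 19, 14, 15, 18]
4<17: swap(3,3), lo=4 mid=4 ⇒ [11, 5, 3, 4, 7, 17, 19, 14, 15, 18]
7<17: swap(4,4), lo=5 mid=5 ⇒ [11, 5, 3, 4, 7, 17, 19, 14, 15, 18]
17=17: mid=6
19>17: swap(6,8), hi=7 ⇒ [11, 5, 3, 4, 7, 17, 15, 14, 19, 18]
15<17: swap(5,6), lo=6 mid=7 ⇒ [11, 5, 3, 4, 7, 15, 17, 14, 19, 18]
14<17: swap(6,7), lo=7 mid=8 ⇒ [11, 5, 3, 4, 7, 15, 14, 17, 19, 18]
done. lo=7 hi=7; nums=[11, 5, 3, 4, 7, 15, 14, 17, 19, 18]

[11, 5, 3, 4, 7, 15, 14, 17, 19, 18]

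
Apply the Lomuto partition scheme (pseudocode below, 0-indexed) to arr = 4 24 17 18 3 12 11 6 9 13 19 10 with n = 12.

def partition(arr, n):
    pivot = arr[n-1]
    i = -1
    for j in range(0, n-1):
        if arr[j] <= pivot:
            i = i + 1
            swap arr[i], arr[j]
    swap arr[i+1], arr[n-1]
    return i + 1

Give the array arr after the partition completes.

pivot = arr[11] = 10; i = -1
j=0: arr[0]=4 ≤ 10 → i=0, swap arr[0],arr[0] (no change) → 4 24 17 18 3 12 11 6 9 13 19 10
j=1: arr[1]=24 > 10 → no swap
j=2: arr[2]=17 > 10 → no swap
j=3: arr[3]=18 > 10 → no swap
j=4: arr[4]=3 ≤ 10 → i=1, swap arr[1],arr[4] → 4 3 17 18 24 12 11 6 9 13 19 10
j=5: arr[5]=12 > 10 → no swap
j=6: arr[6]=11 > 10 → no swap
j=7: arr[7]=6 ≤ 10 → i=2, swap arr[2],arr[7] → 4 3 6 18 24 12 11 17 9 13 19 10
j=8: arr[8]=9 ≤ 10 → i=3, swap arr[3],arr[8] → 4 3 6 9 24 12 11 17 18 13 19 10
j=9: arr[9]=13 > 10 → no swap
j=10: arr[10]=19 > 10 → no swap
final swap arr[4],arr[11] → 4 3 6 9 10 12 11 17 18 13 19 24; return 4

4 3 6 9 10 12 11 17 18 13 19 24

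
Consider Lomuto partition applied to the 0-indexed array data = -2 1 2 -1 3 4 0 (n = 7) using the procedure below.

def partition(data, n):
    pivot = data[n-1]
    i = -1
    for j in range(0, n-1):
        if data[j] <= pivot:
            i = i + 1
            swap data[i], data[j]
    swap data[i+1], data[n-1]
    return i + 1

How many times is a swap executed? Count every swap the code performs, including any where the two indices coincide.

3

pivot=0, i=-1
j=0: -2≤0, i=0, swap(0,0) ⇒ -2 1 2 -1 3 4 0
j=1: 1>0, skip
j=2: 2>0, skip
j=3: -1≤0, i=1, swap(1,3) ⇒ -2 -1 2 1 3 4 0
j=4: 3>0, skip
j=5: 4>0, skip
swap(2,6) ⇒ -2 -1 0 1 3 4 2; return 2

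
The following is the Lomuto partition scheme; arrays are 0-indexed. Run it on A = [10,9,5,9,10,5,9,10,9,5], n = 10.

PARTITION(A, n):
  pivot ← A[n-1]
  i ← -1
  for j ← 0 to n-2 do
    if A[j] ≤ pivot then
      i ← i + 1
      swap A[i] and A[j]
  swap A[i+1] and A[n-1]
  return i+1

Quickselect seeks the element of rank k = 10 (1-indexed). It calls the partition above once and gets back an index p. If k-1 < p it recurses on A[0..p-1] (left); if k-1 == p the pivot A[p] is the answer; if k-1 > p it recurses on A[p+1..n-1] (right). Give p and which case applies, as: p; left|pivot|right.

2; right

pivot = A[9] = 5; i = -1
j=0: A[0]=10 > 5 → no swap
j=1: A[1]=9 > 5 → no swap
j=2: A[2]=5 ≤ 5 → i=0, swap A[0],A[2] → [5,9,10,9,10,5,9,10,9,5]
j=3: A[3]=9 > 5 → no swap
j=4: A[4]=10 > 5 → no swap
j=5: A[5]=5 ≤ 5 → i=1, swap A[1],A[5] → [5,5,10,9,10,9,9,10,9,5]
j=6: A[6]=9 > 5 → no swap
j=7: A[7]=10 > 5 → no swap
j=8: A[8]=9 > 5 → no swap
final swap A[2],A[9] → [5,5,5,9,10,9,9,10,9,10]; return 2
p = 2; k-1 = 9 > 2 ⇒ right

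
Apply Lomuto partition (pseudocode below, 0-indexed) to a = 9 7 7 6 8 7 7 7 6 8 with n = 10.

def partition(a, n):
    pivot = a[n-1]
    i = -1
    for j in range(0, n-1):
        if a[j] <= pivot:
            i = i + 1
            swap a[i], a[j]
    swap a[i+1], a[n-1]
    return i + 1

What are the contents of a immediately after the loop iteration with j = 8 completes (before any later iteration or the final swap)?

pivot = a[9] = 8; i = -1
j=0: a[0]=9 > 8 → no swap
j=1: a[1]=7 ≤ 8 → i=0, swap a[0],a[1] → 7 9 7 6 8 7 7 7 6 8
j=2: a[2]=7 ≤ 8 → i=1, swap a[1],a[2] → 7 7 9 6 8 7 7 7 6 8
j=3: a[3]=6 ≤ 8 → i=2, swap a[2],a[3] → 7 7 6 9 8 7 7 7 6 8
j=4: a[4]=8 ≤ 8 → i=3, swap a[3],a[4] → 7 7 6 8 9 7 7 7 6 8
j=5: a[5]=7 ≤ 8 → i=4, swap a[4],a[5] → 7 7 6 8 7 9 7 7 6 8
j=6: a[6]=7 ≤ 8 → i=5, swap a[5],a[6] → 7 7 6 8 7 7 9 7 6 8
j=7: a[7]=7 ≤ 8 → i=6, swap a[6],a[7] → 7 7 6 8 7 7 7 9 6 8
j=8: a[8]=6 ≤ 8 → i=7, swap a[7],a[8] → 7 7 6 8 7 7 7 6 9 8
(after j=8) a = 7 7 6 8 7 7 7 6 9 8

7 7 6 8 7 7 7 6 9 8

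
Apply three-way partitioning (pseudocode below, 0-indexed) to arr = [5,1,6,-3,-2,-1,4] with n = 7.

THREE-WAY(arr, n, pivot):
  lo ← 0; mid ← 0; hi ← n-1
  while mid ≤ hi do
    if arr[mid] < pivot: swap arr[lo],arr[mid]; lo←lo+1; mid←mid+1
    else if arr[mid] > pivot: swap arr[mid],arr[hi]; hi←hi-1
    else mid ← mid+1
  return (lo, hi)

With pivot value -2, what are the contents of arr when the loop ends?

[-3,-2,6,1,-1,4,5]

lo=0 mid=0 hi=6
5>-2: swap(0,6), hi=5 ⇒ [4,1,6,-3,-2,-1,5]
4>-2: swap(0,5), hi=4 ⇒ [-1,1,6,-3,-2,4,5]
-1>-2: swap(0,4), hi=3 ⇒ [-2,1,6,-3,-1,4,5]
-2=-2: mid=1
1>-2: swap(1,3), hi=2 ⇒ [-2,-3,6,1,-1,4,5]
-3<-2: swap(0,1), lo=1 mid=2 ⇒ [-3,-2,6,1,-1,4,5]
6>-2: swap(2,2), hi=1 ⇒ [-3,-2,6,1,-1,4,5]
done. lo=1 hi=1; arr=[-3,-2,6,1,-1,4,5]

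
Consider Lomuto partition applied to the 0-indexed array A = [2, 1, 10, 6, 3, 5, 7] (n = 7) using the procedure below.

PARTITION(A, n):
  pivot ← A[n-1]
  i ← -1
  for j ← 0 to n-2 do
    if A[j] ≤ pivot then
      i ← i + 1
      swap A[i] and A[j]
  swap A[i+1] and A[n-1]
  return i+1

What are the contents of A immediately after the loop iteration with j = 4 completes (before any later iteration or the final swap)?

[2, 1, 6, 3, 10, 5, 7]

pivot=7, i=-1
j=0: 2≤7, i=0, swap(0,0) ⇒ [2, 1, 10, 6, 3, 5, 7]
j=1: 1≤7, i=1, swap(1,1) ⇒ [2, 1, 10, 6, 3, 5, 7]
j=2: 10>7, skip
j=3: 6≤7, i=2, swap(2,3) ⇒ [2, 1, 6, 10, 3, 5, 7]
j=4: 3≤7, i=3, swap(3,4) ⇒ [2, 1, 6, 3, 10, 5, 7]
(after j=4) A = [2, 1, 6, 3, 10, 5, 7]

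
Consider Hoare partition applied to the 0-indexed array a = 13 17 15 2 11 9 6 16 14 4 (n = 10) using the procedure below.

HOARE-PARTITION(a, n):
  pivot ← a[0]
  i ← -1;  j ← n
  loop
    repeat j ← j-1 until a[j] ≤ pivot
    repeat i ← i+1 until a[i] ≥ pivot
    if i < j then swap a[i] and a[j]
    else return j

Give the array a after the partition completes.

4 6 9 2 11 15 17 16 14 13

pivot=13
j stops at 9 (4), i stops at 0 (13); swap ⇒ 4 17 15 2 11 9 6 16 14 13
j stops at 6 (6), i stops at 1 (17); swap ⇒ 4 6 15 2 11 9 17 16 14 13
j stops at 5 (9), i stops at 2 (15); swap ⇒ 4 6 9 2 11 15 17 16 14 13
j stops at 4, i stops at 5; i≥j ⇒ return 4. a=4 6 9 2 11 15 17 16 14 13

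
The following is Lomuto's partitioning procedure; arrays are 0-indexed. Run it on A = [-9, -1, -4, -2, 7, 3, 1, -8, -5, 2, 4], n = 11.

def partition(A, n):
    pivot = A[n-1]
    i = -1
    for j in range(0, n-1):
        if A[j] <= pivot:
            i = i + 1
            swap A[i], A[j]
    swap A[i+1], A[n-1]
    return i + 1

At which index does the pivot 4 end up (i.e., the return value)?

pivot = A[10] = 4; i = -1
j=0: A[0]=-9 ≤ 4 → i=0, swap A[0],A[0] (no change) → [-9, -1, -4, -2, 7, 3, 1, -8, -5, 2, 4]
j=1: A[1]=-1 ≤ 4 → i=1, swap A[1],A[1] (no change) → [-9, -1, -4, -2, 7, 3, 1, -8, -5, 2, 4]
j=2: A[2]=-4 ≤ 4 → i=2, swap A[2],A[2] (no change) → [-9, -1, -4, -2, 7, 3, 1, -8, -5, 2, 4]
j=3: A[3]=-2 ≤ 4 → i=3, swap A[3],A[3] (no change) → [-9, -1, -4, -2, 7, 3, 1, -8, -5, 2, 4]
j=4: A[4]=7 > 4 → no swap
j=5: A[5]=3 ≤ 4 → i=4, swap A[4],A[5] → [-9, -1, -4, -2, 3, 7, 1, -8, -5, 2, 4]
j=6: A[6]=1 ≤ 4 → i=5, swap A[5],A[6] → [-9, -1, -4, -2, 3, 1, 7, -8, -5, 2, 4]
j=7: A[7]=-8 ≤ 4 → i=6, swap A[6],A[7] → [-9, -1, -4, -2, 3, 1, -8, 7, -5, 2, 4]
j=8: A[8]=-5 ≤ 4 → i=7, swap A[7],A[8] → [-9, -1, -4, -2, 3, 1, -8, -5, 7, 2, 4]
j=9: A[9]=2 ≤ 4 → i=8, swap A[8],A[9] → [-9, -1, -4, -2, 3, 1, -8, -5, 2, 7, 4]
final swap A[9],A[10] → [-9, -1, -4, -2, 3, 1, -8, -5, 2, 4, 7]; return 9

9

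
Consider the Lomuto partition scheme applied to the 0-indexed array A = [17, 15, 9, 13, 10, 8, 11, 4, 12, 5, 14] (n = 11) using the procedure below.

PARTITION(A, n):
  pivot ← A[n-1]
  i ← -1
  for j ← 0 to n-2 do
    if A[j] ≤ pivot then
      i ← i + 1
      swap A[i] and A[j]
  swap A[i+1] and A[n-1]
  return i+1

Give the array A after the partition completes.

[9, 13, 10, 8, 11, 4, 12, 5, 14, 15, 17]

pivot=14, i=-1
j=0: 17>14, skip
j=1: 15>14, skip
j=2: 9≤14, i=0, swap(0,2) ⇒ [9, 15, 17, 13, 10, 8, 11, 4, 12, 5, 14]
j=3: 13≤14, i=1, swap(1,3) ⇒ [9, 13, 17, 15, 10, 8, 11, 4, 12, 5, 14]
j=4: 10≤14, i=2, swap(2,4) ⇒ [9, 13, 10, 15, 17, 8, 11, 4, 12, 5, 14]
j=5: 8≤14, i=3, swap(3,5) ⇒ [9, 13, 10, 8, 17, 15, 11, 4, 12, 5, 14]
j=6: 11≤14, i=4, swap(4,6) ⇒ [9, 13, 10, 8, 11, 15, 17, 4, 12, 5, 14]
j=7: 4≤14, i=5, swap(5,7) ⇒ [9, 13, 10, 8, 11, 4, 17, 15, 12, 5, 14]
j=8: 12≤14, i=6, swap(6,8) ⇒ [9, 13, 10, 8, 11, 4, 12, 15, 17, 5, 14]
j=9: 5≤14, i=7, swap(7,9) ⇒ [9, 13, 10, 8, 11, 4, 12, 5, 17, 15, 14]
swap(8,10) ⇒ [9, 13, 10, 8, 11, 4, 12, 5, 14, 15, 17]; return 8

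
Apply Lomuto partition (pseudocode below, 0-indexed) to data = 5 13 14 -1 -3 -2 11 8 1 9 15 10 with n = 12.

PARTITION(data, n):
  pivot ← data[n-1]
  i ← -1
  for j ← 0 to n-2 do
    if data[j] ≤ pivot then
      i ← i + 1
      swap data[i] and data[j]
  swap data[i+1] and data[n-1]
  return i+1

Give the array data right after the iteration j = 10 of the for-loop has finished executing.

5 -1 -3 -2 8 1 9 14 13 11 15 10

pivot=10, i=-1
j=0: 5≤10, i=0, swap(0,0) ⇒ 5 13 14 -1 -3 -2 11 8 1 9 15 10
j=1: 13>10, skip
j=2: 14>10, skip
j=3: -1≤10, i=1, swap(1,3) ⇒ 5 -1 14 13 -3 -2 11 8 1 9 15 10
j=4: -3≤10, i=2, swap(2,4) ⇒ 5 -1 -3 13 14 -2 11 8 1 9 15 10
j=5: -2≤10, i=3, swap(3,5) ⇒ 5 -1 -3 -2 14 13 11 8 1 9 15 10
j=6: 11>10, skip
j=7: 8≤10, i=4, swap(4,7) ⇒ 5 -1 -3 -2 8 13 11 14 1 9 15 10
j=8: 1≤10, i=5, swap(5,8) ⇒ 5 -1 -3 -2 8 1 11 14 13 9 15 10
j=9: 9≤10, i=6, swap(6,9) ⇒ 5 -1 -3 -2 8 1 9 14 13 11 15 10
j=10: 15>10, skip
(after j=10) data = 5 -1 -3 -2 8 1 9 14 13 11 15 10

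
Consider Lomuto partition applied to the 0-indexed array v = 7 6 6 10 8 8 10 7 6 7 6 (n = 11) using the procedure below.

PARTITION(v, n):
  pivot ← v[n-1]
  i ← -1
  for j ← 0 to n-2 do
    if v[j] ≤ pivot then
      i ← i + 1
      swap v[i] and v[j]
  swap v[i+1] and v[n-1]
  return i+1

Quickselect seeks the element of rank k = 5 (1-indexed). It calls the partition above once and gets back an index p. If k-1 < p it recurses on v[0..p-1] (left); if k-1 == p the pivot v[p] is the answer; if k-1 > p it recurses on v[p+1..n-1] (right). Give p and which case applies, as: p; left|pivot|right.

3; right

pivot = v[10] = 6; i = -1
j=0: v[0]=7 > 6 → no swap
j=1: v[1]=6 ≤ 6 → i=0, swap v[0],v[1] → 6 7 6 10 8 8 10 7 6 7 6
j=2: v[2]=6 ≤ 6 → i=1, swap v[1],v[2] → 6 6 7 10 8 8 10 7 6 7 6
j=3: v[3]=10 > 6 → no swap
j=4: v[4]=8 > 6 → no swap
j=5: v[5]=8 > 6 → no swap
j=6: v[6]=10 > 6 → no swap
j=7: v[7]=7 > 6 → no swap
j=8: v[8]=6 ≤ 6 → i=2, swap v[2],v[8] → 6 6 6 10 8 8 10 7 7 7 6
j=9: v[9]=7 > 6 → no swap
final swap v[3],v[10] → 6 6 6 6 8 8 10 7 7 7 10; return 3
p = 3; k-1 = 4 > 3 ⇒ right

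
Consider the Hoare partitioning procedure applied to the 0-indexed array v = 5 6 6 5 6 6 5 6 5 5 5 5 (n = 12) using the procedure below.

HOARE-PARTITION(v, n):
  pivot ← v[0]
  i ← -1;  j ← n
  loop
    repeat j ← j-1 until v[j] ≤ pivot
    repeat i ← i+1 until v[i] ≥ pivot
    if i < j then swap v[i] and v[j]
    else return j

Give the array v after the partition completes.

pivot=5
j stops at 11 (5), i stops at 0 (5); swap ⇒ 5 6 6 5 6 6 5 6 5 5 5 5
j stops at 10 (5), i stops at 1 (6); swap ⇒ 5 5 6 5 6 6 5 6 5 5 6 5
j stops at 9 (5), i stops at 2 (6); swap ⇒ 5 5 5 5 6 6 5 6 5 6 6 5
j stops at 8 (5), i stops at 3 (5); swap ⇒ 5 5 5 5 6 6 5 6 5 6 6 5
j stops at 6 (5), i stops at 4 (6); swap ⇒ 5 5 5 5 5 6 6 6 5 6 6 5
j stops at 4, i stops at 5; i≥j ⇒ return 4. v=5 5 5 5 5 6 6 6 5 6 6 5

5 5 5 5 5 6 6 6 5 6 6 5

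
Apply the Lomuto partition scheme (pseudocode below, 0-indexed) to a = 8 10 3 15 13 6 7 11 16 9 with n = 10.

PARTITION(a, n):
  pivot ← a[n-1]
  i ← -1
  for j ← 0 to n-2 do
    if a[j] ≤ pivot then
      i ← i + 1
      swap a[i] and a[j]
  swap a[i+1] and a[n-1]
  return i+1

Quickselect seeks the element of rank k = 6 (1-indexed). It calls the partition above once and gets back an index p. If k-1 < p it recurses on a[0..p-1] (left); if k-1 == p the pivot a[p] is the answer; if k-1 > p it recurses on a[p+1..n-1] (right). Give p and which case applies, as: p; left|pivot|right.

4; right

pivot=9, i=-1
j=0: 8≤9, i=0, swap(0,0) ⇒ 8 10 3 15 13 6 7 11 16 9
j=1: 10>9, skip
j=2: 3≤9, i=1, swap(1,2) ⇒ 8 3 10 15 13 6 7 11 16 9
j=3: 15>9, skip
j=4: 13>9, skip
j=5: 6≤9, i=2, swap(2,5) ⇒ 8 3 6 15 13 10 7 11 16 9
j=6: 7≤9, i=3, swap(3,6) ⇒ 8 3 6 7 13 10 15 11 16 9
j=7: 11>9, skip
j=8: 16>9, skip
swap(4,9) ⇒ 8 3 6 7 9 10 15 11 16 13; return 4
p = 4; k-1 = 5 > 4 ⇒ right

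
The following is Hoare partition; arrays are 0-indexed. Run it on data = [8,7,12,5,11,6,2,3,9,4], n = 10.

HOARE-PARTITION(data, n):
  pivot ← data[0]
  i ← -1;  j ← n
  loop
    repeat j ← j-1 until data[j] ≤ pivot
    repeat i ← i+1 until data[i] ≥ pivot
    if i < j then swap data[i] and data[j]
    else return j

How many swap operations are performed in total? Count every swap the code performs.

pivot=8
j stops at 9 (4), i stops at 0 (8); swap ⇒ [4,7,12,5,11,6,2,3,9,8]
j stops at 7 (3), i stops at 2 (12); swap ⇒ [4,7,3,5,11,6,2,12,9,8]
j stops at 6 (2), i stops at 4 (11); swap ⇒ [4,7,3,5,2,6,11,12,9,8]
j stops at 5, i stops at 6; i≥j ⇒ return 5. data=[4,7,3,5,2,6,11,12,9,8]

3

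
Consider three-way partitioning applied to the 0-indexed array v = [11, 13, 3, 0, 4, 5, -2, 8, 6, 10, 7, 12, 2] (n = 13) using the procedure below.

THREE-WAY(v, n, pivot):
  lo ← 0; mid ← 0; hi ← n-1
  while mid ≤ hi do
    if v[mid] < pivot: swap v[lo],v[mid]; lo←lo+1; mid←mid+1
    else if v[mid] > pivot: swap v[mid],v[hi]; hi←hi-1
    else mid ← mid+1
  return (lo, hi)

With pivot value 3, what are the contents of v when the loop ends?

[2, -2, 0, 3, 5, 4, 8, 6, 10, 7, 12, 13, 11]

pivot = 3; lo=0, mid=0, hi=12
v[mid]=11>3: swap v[0],v[12]; hi=11 → [2, 13, 3, 0, 4, 5, -2, 8, 6, 10, 7, 12, 11]
v[mid]=2<3: swap v[0],v[0]; lo=1,mid=1 → [2, 13, 3, 0, 4, 5, -2, 8, 6, 10, 7, 12, 11]
v[mid]=13>3: swap v[1],v[11]; hi=10 → [2, 12, 3, 0, 4, 5, -2, 8, 6, 10, 7, 13, 11]
v[mid]=12>3: swap v[1],v[10]; hi=9 → [2, 7, 3, 0, 4, 5, -2, 8, 6, 10, 12, 13, 11]
v[mid]=7>3: swap v[1],v[9]; hi=8 → [2, 10, 3, 0, 4, 5, -2, 8, 6, 7, 12, 13, 11]
v[mid]=10>3: swap v[1],v[8]; hi=7 → [2, 6, 3, 0, 4, 5, -2, 8, 10, 7, 12, 13, 11]
v[mid]=6>3: swap v[1],v[7]; hi=6 → [2, 8, 3, 0, 4, 5, -2, 6, 10, 7, 12, 13, 11]
v[mid]=8>3: swap v[1],v[6]; hi=5 → [2, -2, 3, 0, 4, 5, 8, 6, 10, 7, 12, 13, 11]
v[mid]=-2<3: swap v[1],v[1]; lo=2,mid=2 → [2, -2, 3, 0, 4, 5, 8, 6, 10, 7, 12, 13, 11]
v[mid]=3=3: mid=3
v[mid]=0<3: swap v[2],v[3]; lo=3,mid=4 → [2, -2, 0, 3, 4, 5, 8, 6, 10, 7, 12, 13, 11]
v[mid]=4>3: swap v[4],v[5]; hi=4 → [2, -2, 0, 3, 5, 4, 8, 6, 10, 7, 12, 13, 11]
v[mid]=5>3: swap v[4],v[4]; hi=3 → [2, -2, 0, 3, 5, 4, 8, 6, 10, 7, 12, 13, 11]
end: lo=3, hi=3; v = [2, -2, 0, 3, 5, 4, 8, 6, 10, 7, 12, 13, 11]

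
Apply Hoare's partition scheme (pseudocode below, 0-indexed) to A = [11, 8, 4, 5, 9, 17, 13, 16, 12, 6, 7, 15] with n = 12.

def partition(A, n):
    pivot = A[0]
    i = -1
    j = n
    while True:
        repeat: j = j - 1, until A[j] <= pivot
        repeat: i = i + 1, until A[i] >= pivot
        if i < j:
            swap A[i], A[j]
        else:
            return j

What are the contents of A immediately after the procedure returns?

pivot = A[0] = 11; i = -1, j = 12
j→10 (A[10]=7≤11), i→0 (A[0]=11≥11); i<j, swap → [7, 8, 4, 5, 9, 17, 13, 16, 12, 6, 11, 15]
j→9 (A[9]=6≤11), i→5 (A[5]=17≥11); i<j, swap → [7, 8, 4, 5, 9, 6, 13, 16, 12, 17, 11, 15]
j→5, i→6; i≥j, return j=5. A = [7, 8, 4, 5, 9, 6, 13, 16, 12, 17, 11, 15]

[7, 8, 4, 5, 9, 6, 13, 16, 12, 17, 11, 15]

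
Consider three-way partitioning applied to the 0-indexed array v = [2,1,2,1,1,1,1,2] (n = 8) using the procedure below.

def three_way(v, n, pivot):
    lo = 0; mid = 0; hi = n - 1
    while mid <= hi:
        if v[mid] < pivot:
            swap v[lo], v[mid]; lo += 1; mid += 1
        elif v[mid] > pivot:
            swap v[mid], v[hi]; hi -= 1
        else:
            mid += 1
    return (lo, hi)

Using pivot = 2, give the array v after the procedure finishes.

[1,1,1,1,1,2,2,2]

pivot = 2; lo=0, mid=0, hi=7
v[mid]=2=2: mid=1
v[mid]=1<2: swap v[0],v[1]; lo=1,mid=2 → [1,2,2,1,1,1,1,2]
v[mid]=2=2: mid=3
v[mid]=1<2: swap v[1],v[3]; lo=2,mid=4 → [1,1,2,2,1,1,1,2]
v[mid]=1<2: swap v[2],v[4]; lo=3,mid=5 → [1,1,1,2,2,1,1,2]
v[mid]=1<2: swap v[3],v[5]; lo=4,mid=6 → [1,1,1,1,2,2,1,2]
v[mid]=1<2: swap v[4],v[6]; lo=5,mid=7 → [1,1,1,1,1,2,2,2]
v[mid]=2=2: mid=8
end: lo=5, hi=7; v = [1,1,1,1,1,2,2,2]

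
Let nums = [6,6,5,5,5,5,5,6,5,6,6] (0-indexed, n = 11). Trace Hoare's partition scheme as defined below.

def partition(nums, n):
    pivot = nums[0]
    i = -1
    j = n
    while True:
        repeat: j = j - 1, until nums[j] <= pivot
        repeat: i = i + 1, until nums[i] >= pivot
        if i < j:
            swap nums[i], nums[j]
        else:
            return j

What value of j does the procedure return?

7

pivot=6
j stops at 10 (6), i stops at 0 (6); swap ⇒ [6,6,5,5,5,5,5,6,5,6,6]
j stops at 9 (6), i stops at 1 (6); swap ⇒ [6,6,5,5,5,5,5,6,5,6,6]
j stops at 8 (5), i stops at 7 (6); swap ⇒ [6,6,5,5,5,5,5,5,6,6,6]
j stops at 7, i stops at 8; i≥j ⇒ return 7. nums=[6,6,5,5,5,5,5,5,6,6,6]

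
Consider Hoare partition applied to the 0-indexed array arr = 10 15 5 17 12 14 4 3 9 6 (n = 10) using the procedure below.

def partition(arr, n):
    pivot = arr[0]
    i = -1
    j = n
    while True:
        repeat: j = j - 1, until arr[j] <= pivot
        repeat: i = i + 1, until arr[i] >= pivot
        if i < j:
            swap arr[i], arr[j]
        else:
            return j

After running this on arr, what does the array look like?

pivot=10
j stops at 9 (6), i stops at 0 (10); swap ⇒ 6 15 5 17 12 14 4 3 9 10
j stops at 8 (9), i stops at 1 (15); swap ⇒ 6 9 5 17 12 14 4 3 15 10
j stops at 7 (3), i stops at 3 (17); swap ⇒ 6 9 5 3 12 14 4 17 15 10
j stops at 6 (4), i stops at 4 (12); swap ⇒ 6 9 5 3 4 14 12 17 15 10
j stops at 4, i stops at 5; i≥j ⇒ return 4. arr=6 9 5 3 4 14 12 17 15 10

6 9 5 3 4 14 12 17 15 10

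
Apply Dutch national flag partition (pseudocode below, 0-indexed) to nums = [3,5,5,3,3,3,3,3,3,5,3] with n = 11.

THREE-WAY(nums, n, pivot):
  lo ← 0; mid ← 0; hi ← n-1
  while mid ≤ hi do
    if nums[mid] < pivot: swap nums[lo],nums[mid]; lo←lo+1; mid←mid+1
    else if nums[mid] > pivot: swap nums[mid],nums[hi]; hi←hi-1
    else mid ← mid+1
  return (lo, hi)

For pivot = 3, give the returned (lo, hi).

lo=0 mid=0 hi=10
3=3: mid=1
5>3: swap(1,10), hi=9 ⇒ [3,3,5,3,3,3,3,3,3,5,5]
3=3: mid=2
5>3: swap(2,9), hi=8 ⇒ [3,3,5,3,3,3,3,3,3,5,5]
5>3: swap(2,8), hi=7 ⇒ [3,3,3,3,3,3,3,3,5,5,5]
3=3: mid=3
3=3: mid=4
3=3: mid=5
3=3: mid=6
3=3: mid=7
3=3: mid=8
done. lo=0 hi=7; nums=[3,3,3,3,3,3,3,3,5,5,5]

(0, 7)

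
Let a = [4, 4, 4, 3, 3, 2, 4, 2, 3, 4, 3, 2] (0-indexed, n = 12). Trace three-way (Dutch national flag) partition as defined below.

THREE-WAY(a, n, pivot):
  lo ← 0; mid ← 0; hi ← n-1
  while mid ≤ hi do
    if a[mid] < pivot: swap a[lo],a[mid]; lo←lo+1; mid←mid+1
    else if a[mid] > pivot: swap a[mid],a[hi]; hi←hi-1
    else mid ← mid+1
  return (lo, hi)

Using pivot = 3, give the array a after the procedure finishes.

[2, 2, 2, 3, 3, 3, 3, 4, 4, 4, 4, 4]

pivot = 3; lo=0, mid=0, hi=11
a[mid]=4>3: swap a[0],a[11]; hi=10 → [2, 4, 4, 3, 3, 2, 4, 2, 3, 4, 3, 4]
a[mid]=2<3: swap a[0],a[0]; lo=1,mid=1 → [2, 4, 4, 3, 3, 2, 4, 2, 3, 4, 3, 4]
a[mid]=4>3: swap a[1],a[10]; hi=9 → [2, 3, 4, 3, 3, 2, 4, 2, 3, 4, 4, 4]
a[mid]=3=3: mid=2
a[mid]=4>3: swap a[2],a[9]; hi=8 → [2, 3, 4, 3, 3, 2, 4, 2, 3, 4, 4, 4]
a[mid]=4>3: swap a[2],a[8]; hi=7 → [2, 3, 3, 3, 3, 2, 4, 2, 4, 4, 4, 4]
a[mid]=3=3: mid=3
a[mid]=3=3: mid=4
a[mid]=3=3: mid=5
a[mid]=2<3: swap a[1],a[5]; lo=2,mid=6 → [2, 2, 3, 3, 3, 3, 4, 2, 4, 4, 4, 4]
a[mid]=4>3: swap a[6],a[7]; hi=6 → [2, 2, 3, 3, 3, 3, 2, 4, 4, 4, 4, 4]
a[mid]=2<3: swap a[2],a[6]; lo=3,mid=7 → [2, 2, 2, 3, 3, 3, 3, 4, 4, 4, 4, 4]
end: lo=3, hi=6; a = [2, 2, 2, 3, 3, 3, 3, 4, 4, 4, 4, 4]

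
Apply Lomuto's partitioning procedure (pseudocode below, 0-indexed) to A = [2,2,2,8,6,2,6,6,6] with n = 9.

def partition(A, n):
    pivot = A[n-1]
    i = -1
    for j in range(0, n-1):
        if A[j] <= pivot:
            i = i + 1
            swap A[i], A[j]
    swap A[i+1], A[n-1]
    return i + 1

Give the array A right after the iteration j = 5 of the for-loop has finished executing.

[2,2,2,6,2,8,6,6,6]

pivot = A[8] = 6; i = -1
j=0: A[0]=2 ≤ 6 → i=0, swap A[0],A[0] (no change) → [2,2,2,8,6,2,6,6,6]
j=1: A[1]=2 ≤ 6 → i=1, swap A[1],A[1] (no change) → [2,2,2,8,6,2,6,6,6]
j=2: A[2]=2 ≤ 6 → i=2, swap A[2],A[2] (no change) → [2,2,2,8,6,2,6,6,6]
j=3: A[3]=8 > 6 → no swap
j=4: A[4]=6 ≤ 6 → i=3, swap A[3],A[4] → [2,2,2,6,8,2,6,6,6]
j=5: A[5]=2 ≤ 6 → i=4, swap A[4],A[5] → [2,2,2,6,2,8,6,6,6]
(after j=5) A = [2,2,2,6,2,8,6,6,6]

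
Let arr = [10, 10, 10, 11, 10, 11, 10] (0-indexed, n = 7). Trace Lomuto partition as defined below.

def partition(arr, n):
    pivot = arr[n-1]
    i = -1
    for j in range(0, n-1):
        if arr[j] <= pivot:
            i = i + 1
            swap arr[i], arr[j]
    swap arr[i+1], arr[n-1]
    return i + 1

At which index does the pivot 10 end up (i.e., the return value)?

4

pivot=10, i=-1
j=0: 10≤10, i=0, swap(0,0) ⇒ [10, 10, 10, 11, 10, 11, 10]
j=1: 10≤10, i=1, swap(1,1) ⇒ [10, 10, 10, 11, 10, 11, 10]
j=2: 10≤10, i=2, swap(2,2) ⇒ [10, 10, 10, 11, 10, 11, 10]
j=3: 11>10, skip
j=4: 10≤10, i=3, swap(3,4) ⇒ [10, 10, 10, 10, 11, 11, 10]
j=5: 11>10, skip
swap(4,6) ⇒ [10, 10, 10, 10, 10, 11, 11]; return 4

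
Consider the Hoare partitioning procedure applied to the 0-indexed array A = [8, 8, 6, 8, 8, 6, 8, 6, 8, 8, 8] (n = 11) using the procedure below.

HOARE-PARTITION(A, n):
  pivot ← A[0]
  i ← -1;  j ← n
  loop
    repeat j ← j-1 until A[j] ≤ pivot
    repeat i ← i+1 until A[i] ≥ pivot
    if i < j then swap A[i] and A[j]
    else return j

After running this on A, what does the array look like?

[8, 8, 6, 8, 6, 6, 8, 8, 8, 8, 8]

pivot = A[0] = 8; i = -1, j = 11
j→10 (A[10]=8≤8), i→0 (A[0]=8≥8); i<j, swap → [8, 8, 6, 8, 8, 6, 8, 6, 8, 8, 8]
j→9 (A[9]=8≤8), i→1 (A[1]=8≥8); i<j, swap → [8, 8, 6, 8, 8, 6, 8, 6, 8, 8, 8]
j→8 (A[8]=8≤8), i→3 (A[3]=8≥8); i<j, swap → [8, 8, 6, 8, 8, 6, 8, 6, 8, 8, 8]
j→7 (A[7]=6≤8), i→4 (A[4]=8≥8); i<j, swap → [8, 8, 6, 8, 6, 6, 8, 8, 8, 8, 8]
j→6, i→6; i≥j, return j=6. A = [8, 8, 6, 8, 6, 6, 8, 8, 8, 8, 8]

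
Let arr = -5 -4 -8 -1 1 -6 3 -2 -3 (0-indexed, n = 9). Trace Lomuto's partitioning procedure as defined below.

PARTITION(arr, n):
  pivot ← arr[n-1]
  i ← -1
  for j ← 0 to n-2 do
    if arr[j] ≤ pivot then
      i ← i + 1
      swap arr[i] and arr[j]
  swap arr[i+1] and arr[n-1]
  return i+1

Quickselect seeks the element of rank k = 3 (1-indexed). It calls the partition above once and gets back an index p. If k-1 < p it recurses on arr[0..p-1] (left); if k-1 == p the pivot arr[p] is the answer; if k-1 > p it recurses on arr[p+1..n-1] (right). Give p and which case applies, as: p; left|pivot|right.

pivot = arr[8] = -3; i = -1
j=0: arr[0]=-5 ≤ -3 → i=0, swap arr[0],arr[0] (no change) → -5 -4 -8 -1 1 -6 3 -2 -3
j=1: arr[1]=-4 ≤ -3 → i=1, swap arr[1],arr[1] (no change) → -5 -4 -8 -1 1 -6 3 -2 -3
j=2: arr[2]=-8 ≤ -3 → i=2, swap arr[2],arr[2] (no change) → -5 -4 -8 -1 1 -6 3 -2 -3
j=3: arr[3]=-1 > -3 → no swap
j=4: arr[4]=1 > -3 → no swap
j=5: arr[5]=-6 ≤ -3 → i=3, swap arr[3],arr[5] → -5 -4 -8 -6 1 -1 3 -2 -3
j=6: arr[6]=3 > -3 → no swap
j=7: arr[7]=-2 > -3 → no swap
final swap arr[4],arr[8] → -5 -4 -8 -6 -3 -1 3 -2 1; return 4
p = 4; k-1 = 2 < 4 ⇒ left

4; left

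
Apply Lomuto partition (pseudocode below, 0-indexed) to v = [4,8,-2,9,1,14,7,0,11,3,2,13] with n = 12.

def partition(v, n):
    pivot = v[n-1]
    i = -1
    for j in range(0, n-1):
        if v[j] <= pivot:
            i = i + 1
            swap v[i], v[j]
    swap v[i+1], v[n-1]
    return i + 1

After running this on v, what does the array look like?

pivot = v[11] = 13; i = -1
j=0: v[0]=4 ≤ 13 → i=0, swap v[0],v[0] (no change) → [4,8,-2,9,1,14,7,0,11,3,2,13]
j=1: v[1]=8 ≤ 13 → i=1, swap v[1],v[1] (no change) → [4,8,-2,9,1,14,7,0,11,3,2,13]
j=2: v[2]=-2 ≤ 13 → i=2, swap v[2],v[2] (no change) → [4,8,-2,9,1,14,7,0,11,3,2,13]
j=3: v[3]=9 ≤ 13 → i=3, swap v[3],v[3] (no change) → [4,8,-2,9,1,14,7,0,11,3,2,13]
j=4: v[4]=1 ≤ 13 → i=4, swap v[4],v[4] (no change) → [4,8,-2,9,1,14,7,0,11,3,2,13]
j=5: v[5]=14 > 13 → no swap
j=6: v[6]=7 ≤ 13 → i=5, swap v[5],v[6] → [4,8,-2,9,1,7,14,0,11,3,2,13]
j=7: v[7]=0 ≤ 13 → i=6, swap v[6],v[7] → [4,8,-2,9,1,7,0,14,11,3,2,13]
j=8: v[8]=11 ≤ 13 → i=7, swap v[7],v[8] → [4,8,-2,9,1,7,0,11,14,3,2,13]
j=9: v[9]=3 ≤ 13 → i=8, swap v[8],v[9] → [4,8,-2,9,1,7,0,11,3,14,2,13]
j=10: v[10]=2 ≤ 13 → i=9, swap v[9],v[10] → [4,8,-2,9,1,7,0,11,3,2,14,13]
final swap v[10],v[11] → [4,8,-2,9,1,7,0,11,3,2,13,14]; return 10

[4,8,-2,9,1,7,0,11,3,2,13,14]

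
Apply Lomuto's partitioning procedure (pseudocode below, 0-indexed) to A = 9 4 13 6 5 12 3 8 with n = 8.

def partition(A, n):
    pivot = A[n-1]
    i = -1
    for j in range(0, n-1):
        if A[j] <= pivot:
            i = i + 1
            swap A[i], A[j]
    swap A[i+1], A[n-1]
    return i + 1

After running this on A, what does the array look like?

4 6 5 3 8 12 9 13

pivot=8, i=-1
j=0: 9>8, skip
j=1: 4≤8, i=0, swap(0,1) ⇒ 4 9 13 6 5 12 3 8
j=2: 13>8, skip
j=3: 6≤8, i=1, swap(1,3) ⇒ 4 6 13 9 5 12 3 8
j=4: 5≤8, i=2, swap(2,4) ⇒ 4 6 5 9 13 12 3 8
j=5: 12>8, skip
j=6: 3≤8, i=3, swap(3,6) ⇒ 4 6 5 3 13 12 9 8
swap(4,7) ⇒ 4 6 5 3 8 12 9 13; return 4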